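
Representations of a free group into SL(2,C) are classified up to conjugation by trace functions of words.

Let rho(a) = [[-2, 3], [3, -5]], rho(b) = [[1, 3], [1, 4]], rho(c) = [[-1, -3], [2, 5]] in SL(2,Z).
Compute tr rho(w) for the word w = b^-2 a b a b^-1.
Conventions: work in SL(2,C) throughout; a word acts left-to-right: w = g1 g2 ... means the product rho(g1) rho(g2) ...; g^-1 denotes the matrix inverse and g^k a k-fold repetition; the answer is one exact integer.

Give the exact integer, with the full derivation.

rho(b^-1) = [[4, -3], [-1, 1]]
... * rho(b^-1) = [[4, -3], [-1, 1]]  ->  [[19, -15], [-5, 4]]
... * rho(a) = [[-2, 3], [3, -5]]  ->  [[-83, 132], [22, -35]]
... * rho(b) = [[1, 3], [1, 4]]  ->  [[49, 279], [-13, -74]]
... * rho(a) = [[-2, 3], [3, -5]]  ->  [[739, -1248], [-196, 331]]
... * rho(b^-1) = [[4, -3], [-1, 1]]  ->  [[4204, -3465], [-1115, 919]]
tr = 4204 + 919 = 5123

5123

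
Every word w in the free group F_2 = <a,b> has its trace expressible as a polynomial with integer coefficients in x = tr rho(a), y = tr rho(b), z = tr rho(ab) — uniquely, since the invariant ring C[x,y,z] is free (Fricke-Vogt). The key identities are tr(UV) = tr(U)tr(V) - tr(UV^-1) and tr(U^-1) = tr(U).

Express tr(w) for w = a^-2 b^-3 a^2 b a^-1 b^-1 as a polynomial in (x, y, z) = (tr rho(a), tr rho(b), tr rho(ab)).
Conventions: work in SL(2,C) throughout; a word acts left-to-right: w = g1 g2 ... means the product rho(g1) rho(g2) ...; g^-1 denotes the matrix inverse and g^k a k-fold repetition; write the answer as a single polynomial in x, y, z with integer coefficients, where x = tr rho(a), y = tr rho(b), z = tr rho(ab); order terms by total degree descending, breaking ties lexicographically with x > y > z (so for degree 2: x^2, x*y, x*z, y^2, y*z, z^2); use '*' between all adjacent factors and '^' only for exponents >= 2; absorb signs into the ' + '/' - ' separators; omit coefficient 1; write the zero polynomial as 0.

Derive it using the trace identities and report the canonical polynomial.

-x^3*y^3*z^2 + x^4*y^2*z + 2*x^2*y^4*z + x^2*y^2*z^3 - x^3*y^3 + x^3*y*z^2 - x*y^5 - x*y^3*z^2 - x^4*z - 6*x^2*y^2*z - x^2*z^3 + x^3*y + 5*x*y^3 + x*y*z^2 + 4*x^2*z + y^2*z - 5*x*y - z

trace(b^-1) = trace(b) = y
apply: trace(b^2 a) = trace(b)*trace(a b) - trace(a) = y*z - x
trace(b^2) = trace(b)*trace(b) - trace(1) = y^2 - 2
trace(b a^2 b) = trace(a)*trace(b^2 a) - trace(b^2) = x*y*z - x^2 - y^2 + 2
use: trace(a b a b) = trace(b a)*trace(b a) - trace(1) = z^2 - 2
apply: trace(a b a) = trace(a)*trace(b a) - trace(b) = x*z - y
trace(b a b^2 a) = trace(b)*trace(a b a b) - trace(a b a) = y*z^2 - x*z - y
use: trace(b a b^2) = trace(b)*trace(b a b) - trace(b a) = y^2*z - x*y - z
use: trace(b a^2 b a b) = trace(a)*trace(b a b^2 a) - trace(b a b^2) = x*y*z^2 - x^2*z - y^2*z + z
apply: trace(b a b a b a) = trace(b a)*trace(b a b a) - trace(b^-1 a^-1) = z^3 - 3*z
trace(b a^2 b a b a) = trace(a)*trace(b a b a b a) - trace(b a b a b) = x*z^3 - y*z^2 - 2*x*z + y
use: trace(a^-1 b a^2 b a b) = trace(b a^2 b a b)*trace(a) - trace(b a^2 b a b a) = x^2*y*z^2 - x^3*z - x*y^2*z - x*z^3 + y*z^2 + 3*x*z - y
trace(a^-1 b a^2 b a b^-1) = trace(a^-1 b a^2 b a)*trace(b) - trace(a^-1 b a^2 b a b) = -x^2*y*z^2 + x^3*z + 2*x*y^2*z + x*z^3 - x^2*y - y^3 - y*z^2 - 3*x*z + 3*y
use: trace(a^2 b a) = trace(a)*trace(b a^2) - trace(b a) = x^2*z - x*y - z
apply: trace(a^2 b a b^-1 a^-2 b) = trace(a^-1 b a^2 b a b^-1)*trace(a) - trace(a^-1 b a^2 b a b^-1 a) = -x^3*y*z^2 + x^4*z + 2*x^2*y^2*z + x^2*z^3 - x^3*y - x*y^3 - x*y*z^2 - 4*x^2*z + 4*x*y + z
trace(b^-1 a^-2 b^-1 a^2 b a) = trace(a^2 b a b^-1 a^-2)*trace(b) - trace(a^2 b a b^-1 a^-2 b) = x^3*y*z^2 - x^4*z - 2*x^2*y^2*z - x^2*z^3 + x^3*y + x*y^3 + x*y*z^2 + 4*x^2*z - 3*x*y - z
use: trace(a^2 b a^-1 b^-1 a^-2 b^-1) = trace(b^-1 a^-2 b^-1 a^2 b)*trace(a) - trace(b^-1 a^-2 b^-1 a^2 b a) = -x^3*y*z^2 + x^4*z + 2*x^2*y^2*z + x^2*z^3 - x^3*y - x*y^3 - x*y*z^2 - 4*x^2*z + 4*x*y + z
apply: trace(b^-2 a^2 b a^-1 b^-1 a^-2) = trace(a^2 b a^-1 b^-1 a^-2 b^-1)*trace(b) - trace(a^2 b a^-1 b^-1 a^-2) = -x^3*y^2*z^2 + x^4*y*z + 2*x^2*y^3*z + x^2*y*z^3 - x^3*y^2 - x*y^4 - x*y^2*z^2 - 4*x^2*y*z + 4*x*y^2 + y*z - x
trace(a^-2 b^-3 a^2 b a^-1 b^-1) = trace(b^-2 a^2 b a^-1 b^-1 a^-2)*trace(b) - trace(b^-2 a^2 b a^-1 b^-1 a^-2 b) = -x^3*y^3*z^2 + x^4*y^2*z + 2*x^2*y^4*z + x^2*y^2*z^3 - x^3*y^3 + x^3*y*z^2 - x*y^5 - x*y^3*z^2 - x^4*z - 6*x^2*y^2*z - x^2*z^3 + x^3*y + 5*x*y^3 + x*y*z^2 + 4*x^2*z + y^2*z - 5*x*y - z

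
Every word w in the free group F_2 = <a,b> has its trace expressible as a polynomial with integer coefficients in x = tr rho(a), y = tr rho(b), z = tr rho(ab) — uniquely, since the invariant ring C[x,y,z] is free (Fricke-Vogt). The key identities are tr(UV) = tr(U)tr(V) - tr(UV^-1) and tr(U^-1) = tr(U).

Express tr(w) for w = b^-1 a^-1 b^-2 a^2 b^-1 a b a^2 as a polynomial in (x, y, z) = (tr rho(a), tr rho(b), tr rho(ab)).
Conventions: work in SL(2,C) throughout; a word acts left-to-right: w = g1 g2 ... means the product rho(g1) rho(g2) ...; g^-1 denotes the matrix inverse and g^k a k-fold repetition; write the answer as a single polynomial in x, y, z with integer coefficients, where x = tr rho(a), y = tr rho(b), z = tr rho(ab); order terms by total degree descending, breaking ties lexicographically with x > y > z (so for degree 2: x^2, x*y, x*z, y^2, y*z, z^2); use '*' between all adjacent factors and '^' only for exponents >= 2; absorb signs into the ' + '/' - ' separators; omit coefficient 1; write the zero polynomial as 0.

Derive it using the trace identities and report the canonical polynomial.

x^4*y^3*z^2 - x^5*y^2*z - x^3*y^4*z - 2*x^3*y^2*z^3 + x^4*y^3 + x^4*y*z^2 + x^2*y*z^4 + 3*x^3*y^2*z + x*y^4*z + x*y^2*z^3 - x^4*y - 2*x^2*y^3 - 2*x^2*y*z^2 - 3*x*y^2*z - x*z^3 + 3*x^2*y + y^3 + 2*x*z - 3*y

tr(b a^2) = tr(a)*tr(b a) - tr(b) = x*z - y
tr(b a^3) = tr(a)*tr(b a^2) - tr(b a) = x^2*z - x*y - z
tr(a b a^3) = tr(a)*tr(b a^3) - tr(b a^2) = x^3*z - x^2*y - 2*x*z + y
tr(b a b a) = tr(b a)*tr(b a) - tr(1) = z^2 - 2
so tr(b a b) = tr(b)*tr(a b) - tr(a) = y*z - x
reduce: tr(a b a b a) = tr(a)*tr(b a b a) - tr(b a b) = x*z^2 - y*z - x
tr(a b a^3 b) = tr(a)*tr(a b a b a) - tr(a b a b) = x^2*z^2 - x*y*z - x^2 - z^2 + 2
tr(a b^-1 a b a^2) = tr(a b a^3)*tr(b) - tr(a b a^3 b) = x^3*y*z - x^2*y^2 - x^2*z^2 - x*y*z + x^2 + y^2 + z^2 - 2
tr(b^2) = tr(b)*tr(b) - tr(1) = y^2 - 2
so tr(b a^2 b) = tr(a)*tr(b^2 a) - tr(b^2) = x*y*z - x^2 - y^2 + 2
so tr(a b a^2 b a) = tr(a)*tr(b a^2 b a) - tr(b a^2 b) = x^2*z^2 - 2*x*y*z + y^2 - 2
tr(b a b a b a) = tr(b a)*tr(b a b a) - tr(b^-1 a^-1) = z^3 - 3*z
tr(b a b a b) = tr(b)*tr(a b a b) - tr(a b a) = y*z^2 - x*z - y
tr(a b a^2 b a b) = tr(a)*tr(b a b a b a) - tr(b a b a b) = x*z^3 - y*z^2 - 2*x*z + y
tr(a b^-1 a b a^2 b) = tr(a b a^2 b a)*tr(b) - tr(a b a^2 b a b) = x^2*y*z^2 - 2*x*y^2*z - x*z^3 + y^3 + y*z^2 + 2*x*z - 3*y
so tr(a b^-1 a b a^2 b^-1) = tr(a b^-1 a b a^2)*tr(b) - tr(a b^-1 a b a^2 b) = x^3*y^2*z - x^2*y^3 - 2*x^2*y*z^2 + x*y^2*z + x*z^3 + x^2*y - 2*x*z + y
tr(b a^2 b^-1 a b a) = tr(a b a b a^2)*tr(b) - tr(a b a b a^2 b) = x^2*y*z^2 - x*y^2*z - x*z^3 - x^2*y + 2*x*z + y
reduce: tr(b^2 a^3 b a) = tr(b)*tr(a^3 b a b) - tr(a^3 b a) = x^2*y*z^2 - x^3*z - x*y^2*z - y*z^2 + 2*x*z + y
so tr(b a^3 b) = tr(a)*tr(b^2 a^2) - tr(b^2 a) = x^2*y*z - x^3 - x*y^2 - y*z + 3*x
tr(b^2 a^3 b) = tr(b)*tr(b a^3 b) - tr(b a^3) = x^2*y^2*z - x^3*y - x*y^3 - x^2*z - y^2*z + 4*x*y + z
tr(b a^3 b a^2 b) = tr(a)*tr(b^2 a^3 b a) - tr(b^2 a^3 b) = x^3*y*z^2 - x^4*z - 2*x^2*y^2*z + x^3*y + x*y^3 - x*y*z^2 + 3*x^2*z + y^2*z - 3*x*y - z
tr(b a b^2) = tr(b)*tr(b a b) - tr(b a) = y^2*z - x*y - z
tr(b a^2 b a b) = tr(a)*tr(b a b^2 a) - tr(b a b^2) = x*y*z^2 - x^2*z - y^2*z + z
tr(b a^2 b a b a^2) = tr(a)*tr(b a^2 b a b a) - tr(b a^2 b a b) = x^2*z^3 - 2*x*y*z^2 - x^2*z + y^2*z + x*y - z
tr(b a^3 b a^2 b a) = tr(a)*tr(b a^2 b a b a^2) - tr(b a^2 b a b a) = x^3*z^3 - 2*x^2*y*z^2 - x^3*z + x*y^2*z - x*z^3 + x^2*y + y*z^2 + x*z - y
tr(a b a^2 b a^-1 b a^2) = tr(b a^3 b a^2 b)*tr(a) - tr(b a^3 b a^2 b a) = x^4*y*z^2 - x^5*z - 2*x^3*y^2*z - x^3*z^3 + x^4*y + x^2*y^3 + x^2*y*z^2 + 4*x^3*z + x*z^3 - 4*x^2*y - y*z^2 - 2*x*z + y
tr(b a b a b^2 a) = tr(b)*tr(a b a b a b) - tr(a b a b a) = y*z^3 - x*z^2 - 2*y*z + x
tr(b a b a b^2) = tr(b)*tr(a b a b^2) - tr(a b a b) = y^2*z^2 - x*y*z - y^2 - z^2 + 2
tr(b^2 a^2 b a b a) = tr(a)*tr(b a b a b^2 a) - tr(b a b a b^2) = x*y*z^3 - x^2*z^2 - y^2*z^2 - x*y*z + x^2 + y^2 + z^2 - 2
tr(b^2 a^2 b a b) = tr(b)*tr(a^2 b a b^2) - tr(a^2 b a b) = x*y^2*z^2 - x^2*y*z - y^3*z - x*z^2 + 2*y*z + x
tr(b a^2 b a b a^2 b) = tr(a)*tr(b^2 a^2 b a b a) - tr(b^2 a^2 b a b) = x^2*y*z^3 - x^3*z^2 - 2*x*y^2*z^2 + y^3*z + x^3 + x*y^2 + 2*x*z^2 - 2*y*z - 3*x
tr(b a b a b a b a) = tr(b a b a b a)*tr(b a) - tr(a b a b) = z^4 - 4*z^2 + 2
tr(b a b a^2 b a b a) = tr(a)*tr(b a b a b a b a) - tr(b a b a b a b) = x*z^4 - y*z^3 - 3*x*z^2 + 2*y*z + x
tr(b a b a^2 b a b) = tr(b)*tr(a b a^2 b a b) - tr(a b a^2 b a) = x*y*z^3 - x^2*z^2 - y^2*z^2 + 2
reduce: tr(b a^2 b a b a^2 b a) = tr(a)*tr(b a b a^2 b a b a) - tr(b a b a^2 b a b) = x^2*z^4 - 2*x*y*z^3 - 2*x^2*z^2 + y^2*z^2 + 2*x*y*z + x^2 - 2
reduce: tr(a b a^2 b a^-1 b a^2 b) = tr(b a^2 b a b a^2 b)*tr(a) - tr(b a^2 b a b a^2 b a) = x^3*y*z^3 - x^4*z^2 - 2*x^2*y^2*z^2 - x^2*z^4 + x*y^3*z + 2*x*y*z^3 + x^4 + x^2*y^2 + 4*x^2*z^2 - y^2*z^2 - 4*x*y*z - 4*x^2 + 2
so tr(a^-1 b a^2 b^-1 a b a^2 b) = tr(a b a^2 b a^-1 b a^2)*tr(b) - tr(a b a^2 b a^-1 b a^2 b) = x^4*y^2*z^2 - x^5*y*z - 2*x^3*y^3*z - 2*x^3*y*z^3 + x^4*y^2 + x^4*z^2 + x^2*y^4 + 3*x^2*y^2*z^2 + x^2*z^4 + 4*x^3*y*z - x*y^3*z - x*y*z^3 - x^4 - 5*x^2*y^2 - 4*x^2*z^2 + 2*x*y*z + 4*x^2 + y^2 - 2
tr(a^2 b^-1 a b a^2 b^-1 a^-1 b) = tr(a^-1 b a^2 b^-1 a b a^2)*tr(b) - tr(a^-1 b a^2 b^-1 a b a^2 b) = -x^4*y^2*z^2 + x^5*y*z + 2*x^3*y^3*z + 2*x^3*y*z^3 - x^4*y^2 - x^4*z^2 - x^2*y^4 - 2*x^2*y^2*z^2 - x^2*z^4 - 4*x^3*y*z + x^4 + 4*x^2*y^2 + 4*x^2*z^2 - 4*x^2 + 2
tr(a^2 b^-1 a b a^2 b^-1 a^-1 b^-1) = tr(a^2 b^-1 a b a^2 b^-1 a^-1)*tr(b) - tr(a^2 b^-1 a b a^2 b^-1 a^-1 b) = x^4*y^2*z^2 - x^5*y*z - x^3*y^3*z - 2*x^3*y*z^3 + x^4*y^2 + x^4*z^2 + x^2*z^4 + 4*x^3*y*z + x*y^3*z + x*y*z^3 - x^4 - 3*x^2*y^2 - 4*x^2*z^2 - 2*x*y*z + 4*x^2 + y^2 - 2
reduce: tr(b^-1 a^-1 b^-2 a^2 b^-1 a b a^2) = tr(a^2 b^-1 a b a^2 b^-1 a^-1 b^-1)*tr(b) - tr(a^2 b^-1 a b a^2 b^-1 a^-1) = x^4*y^3*z^2 - x^5*y^2*z - x^3*y^4*z - 2*x^3*y^2*z^3 + x^4*y^3 + x^4*y*z^2 + x^2*y*z^4 + 3*x^3*y^2*z + x*y^4*z + x*y^2*z^3 - x^4*y - 2*x^2*y^3 - 2*x^2*y*z^2 - 3*x*y^2*z - x*z^3 + 3*x^2*y + y^3 + 2*x*z - 3*y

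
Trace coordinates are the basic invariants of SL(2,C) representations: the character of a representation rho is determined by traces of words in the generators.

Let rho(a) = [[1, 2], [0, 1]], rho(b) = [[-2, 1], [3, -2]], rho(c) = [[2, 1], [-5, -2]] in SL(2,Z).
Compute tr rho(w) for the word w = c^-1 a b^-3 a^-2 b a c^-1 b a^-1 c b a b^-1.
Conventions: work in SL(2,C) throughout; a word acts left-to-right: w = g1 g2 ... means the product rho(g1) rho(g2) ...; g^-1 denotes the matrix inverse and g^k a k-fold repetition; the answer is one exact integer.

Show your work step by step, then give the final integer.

-567874

rho(c^-1) = [[-2, -1], [5, 2]]
... * rho(a) = [[1, 2], [0, 1]]  ->  [[-2, -5], [5, 12]]
... * rho(b^-1) = [[-2, -1], [-3, -2]]  ->  [[19, 12], [-46, -29]]
... * rho(b^-1) = [[-2, -1], [-3, -2]]  ->  [[-74, -43], [179, 104]]
... * rho(b^-1) = [[-2, -1], [-3, -2]]  ->  [[277, 160], [-670, -387]]
... * rho(a^-1) = [[1, -2], [0, 1]]  ->  [[277, -394], [-670, 953]]
... * rho(a^-1) = [[1, -2], [0, 1]]  ->  [[277, -948], [-670, 2293]]
... * rho(b) = [[-2, 1], [3, -2]]  ->  [[-3398, 2173], [8219, -5256]]
... * rho(a) = [[1, 2], [0, 1]]  ->  [[-3398, -4623], [8219, 11182]]
... * rho(c^-1) = [[-2, -1], [5, 2]]  ->  [[-16319, -5848], [39472, 14145]]
... * rho(b) = [[-2, 1], [3, -2]]  ->  [[15094, -4623], [-36509, 11182]]
... * rho(a^-1) = [[1, -2], [0, 1]]  ->  [[15094, -34811], [-36509, 84200]]
... * rho(c) = [[2, 1], [-5, -2]]  ->  [[204243, 84716], [-494018, -204909]]
... * rho(b) = [[-2, 1], [3, -2]]  ->  [[-154338, 34811], [373309, -84200]]
... * rho(a) = [[1, 2], [0, 1]]  ->  [[-154338, -273865], [373309, 662418]]
... * rho(b^-1) = [[-2, -1], [-3, -2]]  ->  [[1130271, 702068], [-2733872, -1698145]]
tr = 1130271 + -1698145 = -567874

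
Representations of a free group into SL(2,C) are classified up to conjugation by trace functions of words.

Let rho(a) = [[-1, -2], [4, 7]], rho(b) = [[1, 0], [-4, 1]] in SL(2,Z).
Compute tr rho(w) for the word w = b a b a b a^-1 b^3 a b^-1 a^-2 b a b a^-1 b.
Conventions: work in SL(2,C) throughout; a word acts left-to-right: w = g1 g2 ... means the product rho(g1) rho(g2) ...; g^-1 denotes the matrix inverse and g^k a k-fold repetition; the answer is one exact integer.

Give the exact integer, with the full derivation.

rho(b) = [[1, 0], [-4, 1]]
... * rho(a) = [[-1, -2], [4, 7]]  ->  [[-1, -2], [8, 15]]
... * rho(b) = [[1, 0], [-4, 1]]  ->  [[7, -2], [-52, 15]]
... * rho(a) = [[-1, -2], [4, 7]]  ->  [[-15, -28], [112, 209]]
... * rho(b) = [[1, 0], [-4, 1]]  ->  [[97, -28], [-724, 209]]
... * rho(a^-1) = [[7, 2], [-4, -1]]  ->  [[791, 222], [-5904, -1657]]
... * rho(b) = [[1, 0], [-4, 1]]  ->  [[-97, 222], [724, -1657]]
... * rho(b) = [[1, 0], [-4, 1]]  ->  [[-985, 222], [7352, -1657]]
... * rho(b) = [[1, 0], [-4, 1]]  ->  [[-1873, 222], [13980, -1657]]
... * rho(a) = [[-1, -2], [4, 7]]  ->  [[2761, 5300], [-20608, -39559]]
... * rho(b^-1) = [[1, 0], [4, 1]]  ->  [[23961, 5300], [-178844, -39559]]
... * rho(a^-1) = [[7, 2], [-4, -1]]  ->  [[146527, 42622], [-1093672, -318129]]
... * rho(a^-1) = [[7, 2], [-4, -1]]  ->  [[855201, 250432], [-6383188, -1869215]]
... * rho(b) = [[1, 0], [-4, 1]]  ->  [[-146527, 250432], [1093672, -1869215]]
... * rho(a) = [[-1, -2], [4, 7]]  ->  [[1148255, 2046078], [-8570532, -15271849]]
... * rho(b) = [[1, 0], [-4, 1]]  ->  [[-7036057, 2046078], [52516864, -15271849]]
... * rho(a^-1) = [[7, 2], [-4, -1]]  ->  [[-57436711, -16118192], [428705444, 120305577]]
... * rho(b) = [[1, 0], [-4, 1]]  ->  [[7036057, -16118192], [-52516864, 120305577]]
tr = 7036057 + 120305577 = 127341634

127341634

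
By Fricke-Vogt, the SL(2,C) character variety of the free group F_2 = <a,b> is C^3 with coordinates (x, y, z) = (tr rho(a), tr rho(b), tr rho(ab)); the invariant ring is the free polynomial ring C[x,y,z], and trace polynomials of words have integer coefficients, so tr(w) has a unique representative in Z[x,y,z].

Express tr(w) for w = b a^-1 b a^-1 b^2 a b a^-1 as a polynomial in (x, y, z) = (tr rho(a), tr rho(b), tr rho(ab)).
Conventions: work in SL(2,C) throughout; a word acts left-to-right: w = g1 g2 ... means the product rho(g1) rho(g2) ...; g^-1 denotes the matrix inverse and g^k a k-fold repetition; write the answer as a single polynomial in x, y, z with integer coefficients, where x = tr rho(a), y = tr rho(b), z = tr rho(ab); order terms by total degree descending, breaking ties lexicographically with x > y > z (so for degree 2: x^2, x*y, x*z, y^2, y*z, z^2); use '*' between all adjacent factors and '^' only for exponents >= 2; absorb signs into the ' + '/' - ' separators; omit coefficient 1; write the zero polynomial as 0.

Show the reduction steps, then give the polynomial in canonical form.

trace(a b^2) = trace(b) trace(a b) - trace(a)  (reduce the b square) = y*z - x
trace(b^2 a b) = trace(b) trace(a b^2) - trace(a b)  (reduce the b square) = y^2*z - x*y - z
trace(b a b^3) = trace(b) trace(b^2 a b) - trace(b^2 a)  (reduce the b square) = y^3*z - x*y^2 - 2*y*z + x
trace(b^2 a b^3) = trace(b) trace(b a b^3) - trace(b a b^2)  (reduce the b square) = y^4*z - x*y^3 - 3*y^2*z + 2*x*y + z
trace(a b a b) = trace(a b) trace(a b) - trace(1)  (split on a) = z^2 - 2
trace(a b a) = trace(a) trace(b a) - trace(b)  (reduce the a square) = x*z - y
trace(b a b a b) = trace(b) trace(a b a b) - trace(a b a)  (reduce the b square) = y*z^2 - x*z - y
trace(a b^3 a b) = trace(b) trace(b a b a b) - trace(b a b a)  (reduce the b square) = y^2*z^2 - x*y*z - y^2 - z^2 + 2
trace(a^2) = trace(a) trace(a) - trace(1)  (reduce the a square) = x^2 - 2
trace(a^2 b^2) = trace(b) trace(a^2 b) - trace(a^2)  (reduce the b square) = x*y*z - x^2 - y^2 + 2
trace(a b^3 a) = trace(b) trace(a^2 b^2) - trace(a^2 b)  (reduce the b square) = x*y^2*z - x^2*y - y^3 - x*z + 3*y
trace(b^2 a b^3 a) = trace(b) trace(a b^3 a b) - trace(a b^3 a)  (reduce the b square) = y^3*z^2 - 2*x*y^2*z + x^2*y - y*z^2 + x*z - y
trace(b^2 a^-1 b^2 a b) = trace(b^2 a b^3) trace(a) - trace(b^2 a b^3 a)  (eliminate a^-1) = x*y^4*z - x^2*y^3 - y^3*z^2 - x*y^2*z + x^2*y + y*z^2 + y
trace(b^2 a b a b^2) = trace(b) trace(b a b a b^2) - trace(b a b a b)  (reduce the b square) = y^3*z^2 - x*y^2*z - y^3 - 2*y*z^2 + x*z + 3*y
trace(a b a b a b) = trace(a b a b) trace(a b) - trace(b a)  (split on a) = z^3 - 3*z
trace(a b a b a) = trace(a) trace(b a b a) - trace(b a b)  (reduce the a square) = x*z^2 - y*z - x
trace(a b^2 a b a b) = trace(b) trace(a b a b a b) - trace(a b a b a)  (reduce the b square) = y*z^3 - x*z^2 - 2*y*z + x
trace(a b^2 a b a) = trace(a) trace(b^2 a b a) - trace(b^2 a b)  (reduce the a square) = x*y*z^2 - x^2*z - y^2*z + z
trace(b^2 a b a b^2 a) = trace(b) trace(a b^2 a b a b) - trace(a b^2 a b a)  (reduce the b square) = y^2*z^3 - 2*x*y*z^2 + x^2*z - y^2*z + x*y - z
trace(b^2 a^-1 b^2 a b a) = trace(b^2 a b a b^2) trace(a) - trace(b^2 a b a b^2 a)  (eliminate a^-1) = x*y^3*z^2 - x^2*y^2*z - y^2*z^3 - x*y^3 + y^2*z + 2*x*y + z
trace(b a^-1 b^2 a b a^-1 b) = trace(b^2 a^-1 b^2 a b) trace(a) - trace(b^2 a^-1 b^2 a b a)  (eliminate a^-1) = x^2*y^4*z - x^3*y^3 - 2*x*y^3*z^2 + y^2*z^3 + x^3*y + x*y^3 + x*y*z^2 - y^2*z - x*y - z
trace(b a b a^-1 b^2 a b) = trace(b^2 a b^2 a b) trace(a) - trace(b^2 a b^2 a b a)  (eliminate a^-1) = x*y^3*z^2 - 2*x^2*y^2*z - y^2*z^3 + x^3*y + x*y*z^2 + y^2*z - 2*x*y + z
trace(b^2 a b a b a b) = trace(b) trace(a b a b a b^2) - trace(a b a b a b)  (reduce the b square) = y^2*z^3 - x*y*z^2 - 2*y^2*z - z^3 + x*y + 3*z
trace(a b a b a b a b) = trace(a b) trace(a b a b a b) - trace(a^-1 b^-1 a^-1 b^-1)  (split on a) = z^4 - 4*z^2 + 2
trace(a b a b a b a) = trace(a) trace(b a b a b a) - trace(b a b a b)  (reduce the a square) = x*z^3 - y*z^2 - 2*x*z + y
trace(b^2 a b a b a b a) = trace(b) trace(a b a b a b a b) - trace(a b a b a b a)  (reduce the b square) = y*z^4 - x*z^3 - 3*y*z^2 + 2*x*z + y
trace(b a b a^-1 b^2 a b a) = trace(b^2 a b a b a b) trace(a) - trace(b^2 a b a b a b a)  (eliminate a^-1) = x*y^2*z^3 - x^2*y*z^2 - y*z^4 - 2*x*y^2*z + x^2*y + 3*y*z^2 + x*z - y
trace(b a^-1 b^2 a b a^-1 b a) = trace(b a b a^-1 b^2 a b) trace(a) - trace(b a b a^-1 b^2 a b a)  (eliminate a^-1) = x^2*y^3*z^2 - 2*x^3*y^2*z - 2*x*y^2*z^3 + x^4*y + 2*x^2*y*z^2 + y*z^4 + 3*x*y^2*z - 3*x^2*y - 3*y*z^2 + y
trace(b a^-1 b a^-1 b^2 a b a^-1) = trace(b a^-1 b^2 a b a^-1 b) trace(a) - trace(b a^-1 b^2 a b a^-1 b a)  (eliminate a^-1) = x^3*y^4*z - x^4*y^3 - 3*x^2*y^3*z^2 + 2*x^3*y^2*z + 3*x*y^2*z^3 + x^2*y^3 - x^2*y*z^2 - y*z^4 - 4*x*y^2*z + 2*x^2*y + 3*y*z^2 - x*z - y

x^3*y^4*z - x^4*y^3 - 3*x^2*y^3*z^2 + 2*x^3*y^2*z + 3*x*y^2*z^3 + x^2*y^3 - x^2*y*z^2 - y*z^4 - 4*x*y^2*z + 2*x^2*y + 3*y*z^2 - x*z - y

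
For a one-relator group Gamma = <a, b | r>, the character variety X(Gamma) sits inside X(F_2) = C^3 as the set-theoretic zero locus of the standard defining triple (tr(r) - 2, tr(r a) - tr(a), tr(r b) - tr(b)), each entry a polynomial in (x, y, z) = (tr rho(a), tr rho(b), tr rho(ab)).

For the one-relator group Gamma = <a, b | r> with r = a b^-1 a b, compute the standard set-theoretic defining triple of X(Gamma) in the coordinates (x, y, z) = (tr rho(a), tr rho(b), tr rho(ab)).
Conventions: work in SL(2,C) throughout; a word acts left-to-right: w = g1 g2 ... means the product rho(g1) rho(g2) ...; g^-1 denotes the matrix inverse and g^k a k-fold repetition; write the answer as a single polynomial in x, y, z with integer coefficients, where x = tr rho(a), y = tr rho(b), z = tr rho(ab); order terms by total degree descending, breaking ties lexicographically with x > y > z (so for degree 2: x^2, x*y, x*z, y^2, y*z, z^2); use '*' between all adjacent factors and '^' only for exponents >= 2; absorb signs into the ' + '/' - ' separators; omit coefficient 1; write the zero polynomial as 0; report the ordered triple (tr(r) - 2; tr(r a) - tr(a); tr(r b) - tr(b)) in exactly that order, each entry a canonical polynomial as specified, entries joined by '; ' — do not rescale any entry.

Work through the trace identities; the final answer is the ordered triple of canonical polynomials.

x*y*z - y^2 - z^2; x^2*y*z - x*y^2 - x*z^2; x*y^2*z - x^2*y - y^3 - y*z^2 + x*z + 2*y

use: tr(a b a) = tr(a)*tr(b a) - tr(b)  (reduce the a square) = x*z - y
apply: tr(a b a b) = tr(a b)*tr(a b) - tr(1)  (split on a) = z^2 - 2
tr(a b^-1 a b) = tr(a b a)*tr(b) - tr(a b a b)  (eliminate b^-1) = x*y*z - y^2 - z^2 + 2
apply: tr(a b a^2) = tr(a)*tr(a b a) - tr(a b) = x^2*z - x*y - z
apply: tr(b a b) = tr(b)*tr(a b) - tr(a) = y*z - x
apply: tr(a b a^2 b) = tr(a)*tr(b a b a) - tr(b a b) = x*z^2 - y*z - x
tr(a b^-1 a b a) = tr(a b a^2)*tr(b) - tr(a b a^2 b) = x^2*y*z - x*y^2 - x*z^2 + x
apply: tr(a^2) = tr(a)*tr(a) - tr(1)   [square of a] = x^2 - 2
tr(a b^2 a) = tr(b)*tr(a^2 b) - tr(a^2)   [square of b] = x*y*z - x^2 - y^2 + 2
tr(a b^2 a b) = tr(b)*tr(a b a b) - tr(a b a)   [square of b] = y*z^2 - x*z - y
tr(a b^-1 a b^2) = tr(a b^2 a)*tr(b) - tr(a b^2 a b)   [inverse elimination on b] = x*y^2*z - x^2*y - y^3 - y*z^2 + x*z + 3*y
assemble the triple (tr(r) - 2; tr(r a) - x; tr(r b) - y)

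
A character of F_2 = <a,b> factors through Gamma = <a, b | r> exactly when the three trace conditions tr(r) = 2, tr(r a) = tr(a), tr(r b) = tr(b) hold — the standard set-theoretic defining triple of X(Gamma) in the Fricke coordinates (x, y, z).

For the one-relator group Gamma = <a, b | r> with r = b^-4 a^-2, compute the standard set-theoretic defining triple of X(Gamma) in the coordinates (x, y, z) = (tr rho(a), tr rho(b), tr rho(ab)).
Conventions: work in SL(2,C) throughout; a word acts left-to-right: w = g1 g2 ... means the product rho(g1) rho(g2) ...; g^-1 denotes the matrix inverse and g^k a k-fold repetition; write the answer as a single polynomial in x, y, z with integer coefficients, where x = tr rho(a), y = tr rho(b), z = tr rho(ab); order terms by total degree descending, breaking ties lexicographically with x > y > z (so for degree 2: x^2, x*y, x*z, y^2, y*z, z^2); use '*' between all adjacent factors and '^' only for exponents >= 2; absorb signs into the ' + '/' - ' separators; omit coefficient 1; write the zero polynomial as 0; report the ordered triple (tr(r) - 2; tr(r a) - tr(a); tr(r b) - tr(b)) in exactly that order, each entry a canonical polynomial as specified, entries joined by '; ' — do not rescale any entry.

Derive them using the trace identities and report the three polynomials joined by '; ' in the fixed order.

tr(b^-1) = tr(b) = y
use: tr(b^-2) = tr(b^-1)*tr(b) - tr(1)  (eliminate b^-1) = y^2 - 2
tr(b^-1 a) = tr(a)*tr(b) - tr(a b)  (eliminate b^-1) = x*y - z
use: tr(b^-2 a) = tr(b^-1 a)*tr(b) - tr(b^-1 a b)  (eliminate b^-1) = x*y^2 - y*z - x
tr(a^-1 b^-2) = tr(b^-2)*tr(a) - tr(b^-2 a)  (eliminate a^-1) = y*z - x
tr(b^-2 a^-1 b^-1) = tr(a^-1 b^-2)*tr(b) - tr(a^-1 b^-1)  (eliminate b^-1) = y^2*z - x*y - z
tr(a^-1 b^-4) = tr(b^-2 a^-1 b^-1)*tr(b) - tr(b^-2 a^-1)  (eliminate b^-1) = y^3*z - x*y^2 - 2*y*z + x
apply: tr(b^-3) = tr(b^-2)*tr(b) - tr(b^-1)  (eliminate b^-1) = y^3 - 3*y
use: tr(b^-4) = tr(b^-3)*tr(b) - tr(b^-2)  (eliminate b^-1) = y^4 - 4*y^2 + 2
tr(b^-4 a^-2) = tr(a^-1 b^-4)*tr(a) - tr(a^-1 b^-4 a)  (eliminate a^-1) = x*y^3*z - x^2*y^2 - y^4 - 2*x*y*z + x^2 + 4*y^2 - 2
apply: tr(a^-2) = tr(a^-1)*tr(a) - tr(1)  (eliminate a^-1) = x^2 - 2
tr(a^-2 b) = tr(a^-1 b)*tr(a) - tr(a^-1 b a)  (eliminate a^-1) = x^2*y - x*z - y
apply: tr(a^-2 b^-1) = tr(a^-2)*tr(b) - tr(a^-2 b)  (eliminate b^-1) = x*z - y
tr(b^-2 a^-2) = tr(a^-2 b^-1)*tr(b) - tr(a^-2)  (eliminate b^-1) = x*y*z - x^2 - y^2 + 2
tr(b^-3 a^-2) = tr(b^-2 a^-2)*tr(b) - tr(b^-2 a^-2 b)  (eliminate b^-1) = x*y^2*z - x^2*y - y^3 - x*z + 3*y
assemble the triple (tr(r) - 2; tr(r a) - x; tr(r b) - y)

x*y^3*z - x^2*y^2 - y^4 - 2*x*y*z + x^2 + 4*y^2 - 4; y^3*z - x*y^2 - 2*y*z; x*y^2*z - x^2*y - y^3 - x*z + 2*y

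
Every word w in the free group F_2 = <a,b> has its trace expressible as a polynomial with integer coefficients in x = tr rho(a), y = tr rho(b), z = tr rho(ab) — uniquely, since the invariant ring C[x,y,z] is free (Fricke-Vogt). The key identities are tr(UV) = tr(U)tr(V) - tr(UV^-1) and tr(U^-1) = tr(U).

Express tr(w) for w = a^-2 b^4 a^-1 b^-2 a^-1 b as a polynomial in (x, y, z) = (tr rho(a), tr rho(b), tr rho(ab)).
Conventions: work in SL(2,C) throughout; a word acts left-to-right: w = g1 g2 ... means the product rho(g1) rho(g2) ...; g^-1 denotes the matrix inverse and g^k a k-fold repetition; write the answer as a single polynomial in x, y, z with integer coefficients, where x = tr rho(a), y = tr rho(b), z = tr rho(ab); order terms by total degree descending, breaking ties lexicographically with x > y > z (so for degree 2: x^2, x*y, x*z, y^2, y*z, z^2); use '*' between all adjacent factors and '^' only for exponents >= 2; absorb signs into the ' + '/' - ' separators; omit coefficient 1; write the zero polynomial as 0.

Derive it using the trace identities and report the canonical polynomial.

use: tr(b^2) = tr(b)*tr(b) - tr(1) = y^2 - 2
tr(b^3) = tr(b)*tr(b^2) - tr(b) = y^3 - 3*y
tr(a b^2) = tr(b)*tr(a b) - tr(a) = y*z - x
apply: tr(b^3 a) = tr(b)*tr(a b^2) - tr(a b) = y^2*z - x*y - z
apply: tr(a^-1 b^3) = tr(b^3)*tr(a) - tr(b^3 a) = x*y^3 - y^2*z - 2*x*y + z
apply: tr(a^-2 b^3) = tr(a^-1 b^3)*tr(a) - tr(a^-1 b^3 a) = x^2*y^3 - x*y^2*z - 2*x^2*y - y^3 + x*z + 3*y
use: tr(b^2 a^2 b) = tr(a)*tr(b^3 a) - tr(b^3) = x*y^2*z - x^2*y - y^3 - x*z + 3*y
use: tr(a^2 b) = tr(a)*tr(b a) - tr(b) = x*z - y
tr(a^2) = tr(a)*tr(a) - tr(1) = x^2 - 2
use: tr(b^2 a^2) = tr(b)*tr(a^2 b) - tr(a^2) = x*y*z - x^2 - y^2 + 2
apply: tr(a b^4 a) = tr(b)*tr(b^2 a^2 b) - tr(b^2 a^2) = x*y^3*z - x^2*y^2 - y^4 - 2*x*y*z + x^2 + 4*y^2 - 2
tr(a b a b) = tr(a b)*tr(a b) - tr(1) = z^2 - 2
apply: tr(a b a b^2) = tr(b)*tr(a b a b) - tr(a b a) = y*z^2 - x*z - y
apply: tr(b^2 a b a b) = tr(b)*tr(a b a b^2) - tr(a b a b) = y^2*z^2 - x*y*z - y^2 - z^2 + 2
apply: tr(a b^4 a b) = tr(b)*tr(b^2 a b a b) - tr(b^2 a b a) = y^3*z^2 - x*y^2*z - y^3 - 2*y*z^2 + x*z + 3*y
tr(b^4 a b^-1 a) = tr(a b^4 a)*tr(b) - tr(a b^4 a b) = x*y^4*z - x^2*y^3 - y^5 - y^3*z^2 - x*y^2*z + x^2*y + 5*y^3 + 2*y*z^2 - x*z - 5*y
apply: tr(a^-1 b^4 a b^-1) = tr(b^4 a b^-1)*tr(a) - tr(b^4 a b^-1 a) = -x*y^4*z + x^2*y^3 + y^5 + y^3*z^2 + 2*x*y^2*z - 2*x^2*y - 5*y^3 - 2*y*z^2 + 5*y
tr(b^-1 a^-2 b^4 a) = tr(a^-1 b^4 a b^-1)*tr(a) - tr(a^-1 b^4 a b^-1 a) = -x^2*y^4*z + x^3*y^3 + x*y^5 + x*y^3*z^2 + 2*x^2*y^2*z - 2*x^3*y - 5*x*y^3 - 2*x*y*z^2 - y^2*z + 6*x*y + z
use: tr(a^-2 b^4 a^-1 b^-1) = tr(b^-1 a^-2 b^4)*tr(a) - tr(b^-1 a^-2 b^4 a) = x^2*y^4*z - x*y^5 - x*y^3*z^2 - 3*x^2*y^2*z + 4*x*y^3 + 2*x*y*z^2 + x^2*z + y^2*z - 3*x*y - z
apply: tr(a^-1 b^2 a b) = tr(b^2 a b)*tr(a) - tr(b^2 a b a) = x*y^2*z - x^2*y - y*z^2 + y
use: tr(a b a^-2 b^2) = tr(a^-1 b^2 a b)*tr(a) - tr(a^-1 b^2 a b a) = x^2*y^2*z - x^3*y - x*y*z^2 - y^2*z + 2*x*y + z
tr(b^2 a b^2) = tr(b)*tr(b^2 a b) - tr(b^2 a) = y^3*z - x*y^2 - 2*y*z + x
tr(b^5 a) = tr(b)*tr(b^2 a b^2) - tr(b^2 a b) = y^4*z - x*y^3 - 3*y^2*z + 2*x*y + z
use: tr(b^4) = tr(b)*tr(b^3) - tr(b^2) = y^4 - 4*y^2 + 2
tr(b^5) = tr(b)*tr(b^4) - tr(b^3) = y^5 - 5*y^3 + 5*y
tr(b^4 a^2 b) = tr(a)*tr(b^5 a) - tr(b^5) = x*y^4*z - x^2*y^3 - y^5 - 3*x*y^2*z + 2*x^2*y + 5*y^3 + x*z - 5*y
apply: tr(b^4 a^2 b a) = tr(a)*tr(b a b^4 a) - tr(b a b^4) = x*y^3*z^2 - x^2*y^2*z - y^4*z - 2*x*y*z^2 + x^2*z + 3*y^2*z + x*y - z
tr(a b a^-1 b^4 a) = tr(b^4 a^2 b)*tr(a) - tr(b^4 a^2 b a) = x^2*y^4*z - x^3*y^3 - x*y^5 - x*y^3*z^2 - 2*x^2*y^2*z + y^4*z + 2*x^3*y + 5*x*y^3 + 2*x*y*z^2 - 3*y^2*z - 6*x*y + z
use: tr(b^4 a b a b) = tr(b)*tr(b a b a b^3) - tr(b a b a b^2) = y^4*z^2 - x*y^3*z - y^4 - 3*y^2*z^2 + 2*x*y*z + 4*y^2 + z^2 - 2
tr(a b a b a b) = tr(a b)*tr(a b a b) - tr(a^-1 b^-1) = z^3 - 3*z
tr(a b a b a) = tr(a)*tr(b a b a) - tr(b a b) = x*z^2 - y*z - x
tr(b a b a b a b) = tr(b)*tr(a b a b a b) - tr(a b a b a) = y*z^3 - x*z^2 - 2*y*z + x
tr(b^2 a b a b a b) = tr(b)*tr(b a b a b a b) - tr(b a b a b a) = y^2*z^3 - x*y*z^2 - 2*y^2*z - z^3 + x*y + 3*z
tr(b^4 a b a b a) = tr(b)*tr(b^2 a b a b a b) - tr(b^2 a b a b a) = y^3*z^3 - x*y^2*z^2 - 2*y^3*z - 2*y*z^3 + x*y^2 + x*z^2 + 5*y*z - x
use: tr(a b a^-1 b^4 a b) = tr(b^4 a b a b)*tr(a) - tr(b^4 a b a b a) = x*y^4*z^2 - x^2*y^3*z - y^3*z^3 - x*y^4 - 2*x*y^2*z^2 + 2*x^2*y*z + 2*y^3*z + 2*y*z^3 + 3*x*y^2 - 5*y*z - x
apply: tr(b^4 a b^-1 a b a^-1) = tr(a b a^-1 b^4 a)*tr(b) - tr(a b a^-1 b^4 a b) = x^2*y^5*z - x^3*y^4 - x*y^6 - 2*x*y^4*z^2 - x^2*y^3*z + y^5*z + y^3*z^3 + 2*x^3*y^2 + 6*x*y^4 + 4*x*y^2*z^2 - 2*x^2*y*z - 5*y^3*z - 2*y*z^3 - 9*x*y^2 + 6*y*z + x
tr(b^4 a b^-1 a b) = tr(a b^5 a)*tr(b) - tr(a b^5 a b) = x*y^5*z - x^2*y^4 - y^6 - y^4*z^2 - 2*x*y^3*z + 2*x^2*y^2 + 6*y^4 + 3*y^2*z^2 - x*y*z - 9*y^2 - z^2 + 2
apply: tr(b^-1 a b a^-2 b^4 a) = tr(b^4 a b^-1 a b a^-1)*tr(a) - tr(b^4 a b^-1 a b) = x^3*y^5*z - x^4*y^4 - x^2*y^6 - 2*x^2*y^4*z^2 - x^3*y^3*z + x*y^3*z^3 + 2*x^4*y^2 + 7*x^2*y^4 + 4*x^2*y^2*z^2 + y^6 + y^4*z^2 - 2*x^3*y*z - 3*x*y^3*z - 2*x*y*z^3 - 11*x^2*y^2 - 6*y^4 - 3*y^2*z^2 + 7*x*y*z + x^2 + 9*y^2 + z^2 - 2
tr(a b a^-2 b^4 a) = tr(a^-1 b^4 a^2 b)*tr(a) - tr(a^-1 b^4 a^2 b a) = x^3*y^4*z - x^4*y^3 - x^2*y^5 - x^2*y^3*z^2 - 2*x^3*y^2*z + 2*x^4*y + 6*x^2*y^3 + 2*x^2*y*z^2 + y^5 - 8*x^2*y - 5*y^3 + 5*y
use: tr(b^-2 a b a^-2 b^4 a) = tr(b^-1 a b a^-2 b^4 a)*tr(b) - tr(b^-1 a b a^-2 b^4 a b) = x^3*y^6*z - x^4*y^5 - x^2*y^7 - 2*x^2*y^5*z^2 - 2*x^3*y^4*z + x*y^4*z^3 + 3*x^4*y^3 + 8*x^2*y^5 + 5*x^2*y^3*z^2 + y^7 + y^5*z^2 - 3*x*y^4*z - 2*x*y^2*z^3 - 2*x^4*y - 17*x^2*y^3 - 2*x^2*y*z^2 - 7*y^5 - 3*y^3*z^2 + 7*x*y^2*z + 9*x^2*y + 14*y^3 + y*z^2 - 7*y
apply: tr(b a^-2 b^4 a^-1 b^-2 a) = tr(b^-2 a b a^-2 b^4)*tr(a) - tr(b^-2 a b a^-2 b^4 a) = -x^3*y^6*z + x^4*y^5 + x^2*y^7 + 2*x^2*y^5*z^2 + 2*x^3*y^4*z - x*y^4*z^3 - 3*x^4*y^3 - 8*x^2*y^5 - 5*x^2*y^3*z^2 - y^7 - y^5*z^2 + x^3*y^2*z + 3*x*y^4*z + 2*x*y^2*z^3 + x^4*y + 17*x^2*y^3 + x^2*y*z^2 + 7*y^5 + 3*y^3*z^2 - 8*x*y^2*z - 7*x^2*y - 14*y^3 - y*z^2 + x*z + 7*y
tr(a^-2 b^4 a^-1 b^-2 a^-1 b) = tr(b a^-2 b^4 a^-1 b^-2)*tr(a) - tr(b a^-2 b^4 a^-1 b^-2 a) = x^3*y^6*z - x^4*y^5 - x^2*y^7 - 2*x^2*y^5*z^2 - x^3*y^4*z + x*y^4*z^3 + 3*x^4*y^3 + 7*x^2*y^5 + 4*x^2*y^3*z^2 + y^7 + y^5*z^2 - 4*x^3*y^2*z - 3*x*y^4*z - 2*x*y^2*z^3 - x^4*y - 13*x^2*y^3 + x^2*y*z^2 - 7*y^5 - 3*y^3*z^2 + x^3*z + 9*x*y^2*z + 4*x^2*y + 14*y^3 + y*z^2 - 2*x*z - 7*y

x^3*y^6*z - x^4*y^5 - x^2*y^7 - 2*x^2*y^5*z^2 - x^3*y^4*z + x*y^4*z^3 + 3*x^4*y^3 + 7*x^2*y^5 + 4*x^2*y^3*z^2 + y^7 + y^5*z^2 - 4*x^3*y^2*z - 3*x*y^4*z - 2*x*y^2*z^3 - x^4*y - 13*x^2*y^3 + x^2*y*z^2 - 7*y^5 - 3*y^3*z^2 + x^3*z + 9*x*y^2*z + 4*x^2*y + 14*y^3 + y*z^2 - 2*x*z - 7*y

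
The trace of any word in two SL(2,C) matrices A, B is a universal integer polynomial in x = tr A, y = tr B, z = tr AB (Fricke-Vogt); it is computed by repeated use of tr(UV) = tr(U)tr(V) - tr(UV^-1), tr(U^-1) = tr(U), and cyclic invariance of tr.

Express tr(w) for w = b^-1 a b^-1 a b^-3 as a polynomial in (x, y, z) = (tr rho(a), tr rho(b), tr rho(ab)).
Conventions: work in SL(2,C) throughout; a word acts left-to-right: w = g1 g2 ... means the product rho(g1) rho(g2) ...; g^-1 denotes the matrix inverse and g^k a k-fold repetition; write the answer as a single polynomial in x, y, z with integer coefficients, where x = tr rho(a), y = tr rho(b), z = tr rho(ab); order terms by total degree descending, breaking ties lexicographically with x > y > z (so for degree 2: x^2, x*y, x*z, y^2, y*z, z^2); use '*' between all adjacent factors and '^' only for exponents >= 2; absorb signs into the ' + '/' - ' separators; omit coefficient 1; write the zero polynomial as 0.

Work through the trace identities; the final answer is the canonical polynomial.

x^2*y^5 - 2*x*y^4*z - 3*x^2*y^3 + y^3*z^2 + 5*x*y^2*z + x^2*y - y^3 - 2*y*z^2 - x*z + 3*y

reduce: trace(a^2) = trace(a) * trace(a) - trace(1)  (reduce the a square) = x^2 - 2
reduce: trace(a^2 b) = trace(a) * trace(b a) - trace(b)  (reduce the a square) = x*z - y
trace(b^-1 a^2) = trace(a^2) * trace(b) - trace(a^2 b)  (eliminate b^-1) = x^2*y - x*z - y
trace(a^2 b^-2) = trace(b^-1 a^2) * trace(b) - trace(b^-1 a^2 b)  (eliminate b^-1) = x^2*y^2 - x*y*z - x^2 - y^2 + 2
trace(b^-1 a^2 b^-2) = trace(a^2 b^-2) * trace(b) - trace(a^2 b^-1)  (eliminate b^-1) = x^2*y^3 - x*y^2*z - 2*x^2*y - y^3 + x*z + 3*y
so trace(a b^-4 a) = trace(b^-1 a^2 b^-2) * trace(b) - trace(b^-1 a^2 b^-1)  (eliminate b^-1) = x^2*y^4 - x*y^3*z - 3*x^2*y^2 - y^4 + 2*x*y*z + x^2 + 4*y^2 - 2
reduce: trace(a b a b) = trace(a b) * trace(a b) - trace(1)  (split on a) = z^2 - 2
trace(a b a b^-1) = trace(a b a) * trace(b) - trace(a b a b)  (eliminate b^-1) = x*y*z - y^2 - z^2 + 2
trace(b^-2 a b a) = trace(a b a b^-1) * trace(b) - trace(a b a)  (eliminate b^-1) = x*y^2*z - y^3 - y*z^2 - x*z + 3*y
reduce: trace(b^-2 a b a b^-1) = trace(b^-2 a b a) * trace(b) - trace(b^-2 a b a b)  (eliminate b^-1) = x*y^3*z - y^4 - y^2*z^2 - 2*x*y*z + 4*y^2 + z^2 - 2
trace(a b^-4 a b) = trace(b^-2 a b a b^-1) * trace(b) - trace(b^-2 a b a)  (eliminate b^-1) = x*y^4*z - y^5 - y^3*z^2 - 3*x*y^2*z + 5*y^3 + 2*y*z^2 + x*z - 5*y
trace(b^-1 a b^-1 a b^-3) = trace(a b^-4 a) * trace(b) - trace(a b^-4 a b)  (eliminate b^-1) = x^2*y^5 - 2*x*y^4*z - 3*x^2*y^3 + y^3*z^2 + 5*x*y^2*z + x^2*y - y^3 - 2*y*z^2 - x*z + 3*y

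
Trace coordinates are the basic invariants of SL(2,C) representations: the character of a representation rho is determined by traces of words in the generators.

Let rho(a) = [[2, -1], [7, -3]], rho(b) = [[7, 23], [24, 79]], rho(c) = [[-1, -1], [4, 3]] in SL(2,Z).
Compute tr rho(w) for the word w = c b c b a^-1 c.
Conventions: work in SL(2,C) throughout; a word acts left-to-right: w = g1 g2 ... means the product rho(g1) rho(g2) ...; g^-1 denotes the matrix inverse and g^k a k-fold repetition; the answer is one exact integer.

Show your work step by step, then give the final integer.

rho(c) = [[-1, -1], [4, 3]]
... * rho(b) = [[7, 23], [24, 79]]  ->  [[-31, -102], [100, 329]]
... * rho(c) = [[-1, -1], [4, 3]]  ->  [[-377, -275], [1216, 887]]
... * rho(b) = [[7, 23], [24, 79]]  ->  [[-9239, -30396], [29800, 98041]]
... * rho(a^-1) = [[-3, 1], [-7, 2]]  ->  [[240489, -70031], [-775687, 225882]]
... * rho(c) = [[-1, -1], [4, 3]]  ->  [[-520613, -450582], [1679215, 1453333]]
tr = -520613 + 1453333 = 932720

932720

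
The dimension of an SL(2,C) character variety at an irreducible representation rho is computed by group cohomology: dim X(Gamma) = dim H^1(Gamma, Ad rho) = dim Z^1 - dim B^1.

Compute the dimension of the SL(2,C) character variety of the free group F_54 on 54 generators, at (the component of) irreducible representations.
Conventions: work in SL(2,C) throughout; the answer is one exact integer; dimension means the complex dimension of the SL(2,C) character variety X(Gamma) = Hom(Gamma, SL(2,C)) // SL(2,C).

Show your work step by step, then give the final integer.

159

Gamma = F_54 has 54 generators and no relators.
So Z^1 = (sl_2)^54 in full: dim Z^1 = 162.
dim B^1 = 3: the coboundary map is injective because an irreducible image has centralizer 0 in sl_2.
dim X = dim H^1 = dim Z^1 - dim B^1 = 162 - 3 = 159.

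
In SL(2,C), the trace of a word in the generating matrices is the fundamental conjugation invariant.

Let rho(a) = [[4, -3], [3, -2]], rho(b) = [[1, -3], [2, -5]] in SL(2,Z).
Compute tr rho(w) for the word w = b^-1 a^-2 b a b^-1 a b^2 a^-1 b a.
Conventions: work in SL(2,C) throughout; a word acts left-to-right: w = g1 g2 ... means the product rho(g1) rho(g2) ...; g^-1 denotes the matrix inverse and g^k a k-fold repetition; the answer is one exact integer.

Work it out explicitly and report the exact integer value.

-4990

rho(b^-1) = [[-5, 3], [-2, 1]]
... * rho(a^-1) = [[-2, 3], [-3, 4]]  ->  [[1, -3], [1, -2]]
... * rho(a^-1) = [[-2, 3], [-3, 4]]  ->  [[7, -9], [4, -5]]
... * rho(b) = [[1, -3], [2, -5]]  ->  [[-11, 24], [-6, 13]]
... * rho(a) = [[4, -3], [3, -2]]  ->  [[28, -15], [15, -8]]
... * rho(b^-1) = [[-5, 3], [-2, 1]]  ->  [[-110, 69], [-59, 37]]
... * rho(a) = [[4, -3], [3, -2]]  ->  [[-233, 192], [-125, 103]]
... * rho(b) = [[1, -3], [2, -5]]  ->  [[151, -261], [81, -140]]
... * rho(b) = [[1, -3], [2, -5]]  ->  [[-371, 852], [-199, 457]]
... * rho(a^-1) = [[-2, 3], [-3, 4]]  ->  [[-1814, 2295], [-973, 1231]]
... * rho(b) = [[1, -3], [2, -5]]  ->  [[2776, -6033], [1489, -3236]]
... * rho(a) = [[4, -3], [3, -2]]  ->  [[-6995, 3738], [-3752, 2005]]
tr = -6995 + 2005 = -4990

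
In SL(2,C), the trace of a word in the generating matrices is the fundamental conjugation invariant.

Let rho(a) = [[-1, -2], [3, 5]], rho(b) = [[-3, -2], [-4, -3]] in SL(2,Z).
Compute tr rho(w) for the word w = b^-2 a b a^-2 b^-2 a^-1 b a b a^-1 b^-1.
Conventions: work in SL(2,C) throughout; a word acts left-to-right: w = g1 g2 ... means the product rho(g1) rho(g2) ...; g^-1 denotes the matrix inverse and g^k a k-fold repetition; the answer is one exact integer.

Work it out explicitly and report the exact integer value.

rho(b^-1) = [[-3, 2], [4, -3]]
... * rho(b^-1) = [[-3, 2], [4, -3]]  ->  [[17, -12], [-24, 17]]
... * rho(a) = [[-1, -2], [3, 5]]  ->  [[-53, -94], [75, 133]]
... * rho(b) = [[-3, -2], [-4, -3]]  ->  [[535, 388], [-757, -549]]
... * rho(a^-1) = [[5, 2], [-3, -1]]  ->  [[1511, 682], [-2138, -965]]
... * rho(a^-1) = [[5, 2], [-3, -1]]  ->  [[5509, 2340], [-7795, -3311]]
... * rho(b^-1) = [[-3, 2], [4, -3]]  ->  [[-7167, 3998], [10141, -5657]]
... * rho(b^-1) = [[-3, 2], [4, -3]]  ->  [[37493, -26328], [-53051, 37253]]
... * rho(a^-1) = [[5, 2], [-3, -1]]  ->  [[266449, 101314], [-377014, -143355]]
... * rho(b) = [[-3, -2], [-4, -3]]  ->  [[-1204603, -836840], [1704462, 1184093]]
... * rho(a) = [[-1, -2], [3, 5]]  ->  [[-1305917, -1774994], [1847817, 2511541]]
... * rho(b) = [[-3, -2], [-4, -3]]  ->  [[11017727, 7936816], [-15589615, -11230257]]
... * rho(a^-1) = [[5, 2], [-3, -1]]  ->  [[31278187, 14098638], [-44257304, -19948973]]
... * rho(b^-1) = [[-3, 2], [4, -3]]  ->  [[-37440009, 20260460], [52976020, -28667689]]
tr = -37440009 + -28667689 = -66107698

-66107698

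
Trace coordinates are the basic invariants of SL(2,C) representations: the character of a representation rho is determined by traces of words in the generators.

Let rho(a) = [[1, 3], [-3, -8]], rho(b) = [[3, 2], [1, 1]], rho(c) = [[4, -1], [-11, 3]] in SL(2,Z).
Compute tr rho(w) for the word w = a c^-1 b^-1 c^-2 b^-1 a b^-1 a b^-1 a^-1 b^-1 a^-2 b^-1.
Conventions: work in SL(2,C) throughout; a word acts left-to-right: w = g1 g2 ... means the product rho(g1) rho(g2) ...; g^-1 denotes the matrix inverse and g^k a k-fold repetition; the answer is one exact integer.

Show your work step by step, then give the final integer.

762642009

rho(a) = [[1, 3], [-3, -8]]
... * rho(c^-1) = [[3, 1], [11, 4]]  ->  [[36, 13], [-97, -35]]
... * rho(b^-1) = [[1, -2], [-1, 3]]  ->  [[23, -33], [-62, 89]]
... * rho(c^-1) = [[3, 1], [11, 4]]  ->  [[-294, -109], [793, 294]]
... * rho(c^-1) = [[3, 1], [11, 4]]  ->  [[-2081, -730], [5613, 1969]]
... * rho(b^-1) = [[1, -2], [-1, 3]]  ->  [[-1351, 1972], [3644, -5319]]
... * rho(a) = [[1, 3], [-3, -8]]  ->  [[-7267, -19829], [19601, 53484]]
... * rho(b^-1) = [[1, -2], [-1, 3]]  ->  [[12562, -44953], [-33883, 121250]]
... * rho(a) = [[1, 3], [-3, -8]]  ->  [[147421, 397310], [-397633, -1071649]]
... * rho(b^-1) = [[1, -2], [-1, 3]]  ->  [[-249889, 897088], [674016, -2419681]]
... * rho(a^-1) = [[-8, -3], [3, 1]]  ->  [[4690376, 1646755], [-12651171, -4441729]]
... * rho(b^-1) = [[1, -2], [-1, 3]]  ->  [[3043621, -4440487], [-8209442, 11977155]]
... * rho(a^-1) = [[-8, -3], [3, 1]]  ->  [[-37670429, -13571350], [101607001, 36605481]]
... * rho(a^-1) = [[-8, -3], [3, 1]]  ->  [[260649382, 99439937], [-703039565, -268215522]]
... * rho(b^-1) = [[1, -2], [-1, 3]]  ->  [[161209445, -222978953], [-434824043, 601432564]]
tr = 161209445 + 601432564 = 762642009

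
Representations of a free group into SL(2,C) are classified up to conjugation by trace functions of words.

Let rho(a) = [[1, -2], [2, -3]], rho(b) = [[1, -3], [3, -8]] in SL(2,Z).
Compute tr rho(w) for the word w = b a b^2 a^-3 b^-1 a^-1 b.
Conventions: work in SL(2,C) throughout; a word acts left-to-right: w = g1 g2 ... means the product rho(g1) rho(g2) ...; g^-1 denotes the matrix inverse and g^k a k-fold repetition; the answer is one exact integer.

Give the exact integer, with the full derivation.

-68834

rho(b) = [[1, -3], [3, -8]]
... * rho(a) = [[1, -2], [2, -3]]  ->  [[-5, 7], [-13, 18]]
... * rho(b) = [[1, -3], [3, -8]]  ->  [[16, -41], [41, -105]]
... * rho(b) = [[1, -3], [3, -8]]  ->  [[-107, 280], [-274, 717]]
... * rho(a^-1) = [[-3, 2], [-2, 1]]  ->  [[-239, 66], [-612, 169]]
... * rho(a^-1) = [[-3, 2], [-2, 1]]  ->  [[585, -412], [1498, -1055]]
... * rho(a^-1) = [[-3, 2], [-2, 1]]  ->  [[-931, 758], [-2384, 1941]]
... * rho(b^-1) = [[-8, 3], [-3, 1]]  ->  [[5174, -2035], [13249, -5211]]
... * rho(a^-1) = [[-3, 2], [-2, 1]]  ->  [[-11452, 8313], [-29325, 21287]]
... * rho(b) = [[1, -3], [3, -8]]  ->  [[13487, -32148], [34536, -82321]]
tr = 13487 + -82321 = -68834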